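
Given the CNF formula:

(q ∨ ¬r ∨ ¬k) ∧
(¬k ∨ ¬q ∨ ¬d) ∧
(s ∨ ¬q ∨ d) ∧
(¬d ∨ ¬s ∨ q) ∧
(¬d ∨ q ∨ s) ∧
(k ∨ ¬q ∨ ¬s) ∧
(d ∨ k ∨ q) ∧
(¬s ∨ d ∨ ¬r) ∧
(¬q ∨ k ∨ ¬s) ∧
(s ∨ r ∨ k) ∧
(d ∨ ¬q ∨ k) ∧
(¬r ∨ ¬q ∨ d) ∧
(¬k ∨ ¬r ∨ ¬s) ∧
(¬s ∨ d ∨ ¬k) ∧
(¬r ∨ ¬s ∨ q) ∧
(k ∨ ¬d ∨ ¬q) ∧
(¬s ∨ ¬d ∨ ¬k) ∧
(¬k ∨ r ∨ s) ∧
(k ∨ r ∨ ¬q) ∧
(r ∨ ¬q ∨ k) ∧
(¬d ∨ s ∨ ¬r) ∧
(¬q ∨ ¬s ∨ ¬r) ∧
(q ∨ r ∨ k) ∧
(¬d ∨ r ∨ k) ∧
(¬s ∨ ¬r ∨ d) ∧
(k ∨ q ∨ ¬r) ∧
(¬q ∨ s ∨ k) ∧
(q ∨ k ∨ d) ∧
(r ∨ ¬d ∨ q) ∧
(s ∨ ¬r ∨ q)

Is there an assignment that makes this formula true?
No

No, the formula is not satisfiable.

No assignment of truth values to the variables can make all 30 clauses true simultaneously.

The formula is UNSAT (unsatisfiable).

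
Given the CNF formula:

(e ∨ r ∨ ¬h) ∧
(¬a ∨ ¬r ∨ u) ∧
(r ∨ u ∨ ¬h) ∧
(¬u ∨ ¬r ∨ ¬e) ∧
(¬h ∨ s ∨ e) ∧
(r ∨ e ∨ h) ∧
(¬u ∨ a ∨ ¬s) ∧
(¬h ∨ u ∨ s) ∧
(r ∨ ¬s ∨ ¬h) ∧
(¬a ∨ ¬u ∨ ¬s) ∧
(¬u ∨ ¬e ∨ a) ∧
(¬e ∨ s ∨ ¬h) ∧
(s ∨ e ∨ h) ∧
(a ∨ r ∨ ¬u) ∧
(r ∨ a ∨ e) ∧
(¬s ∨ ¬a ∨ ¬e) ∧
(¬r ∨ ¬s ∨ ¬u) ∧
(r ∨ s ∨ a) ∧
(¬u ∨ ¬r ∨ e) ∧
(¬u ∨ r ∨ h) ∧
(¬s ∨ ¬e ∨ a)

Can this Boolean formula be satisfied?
Yes

Yes, the formula is satisfiable.

One satisfying assignment is: s=False, h=False, u=False, r=True, a=False, e=True

Verification: With this assignment, all 21 clauses evaluate to true.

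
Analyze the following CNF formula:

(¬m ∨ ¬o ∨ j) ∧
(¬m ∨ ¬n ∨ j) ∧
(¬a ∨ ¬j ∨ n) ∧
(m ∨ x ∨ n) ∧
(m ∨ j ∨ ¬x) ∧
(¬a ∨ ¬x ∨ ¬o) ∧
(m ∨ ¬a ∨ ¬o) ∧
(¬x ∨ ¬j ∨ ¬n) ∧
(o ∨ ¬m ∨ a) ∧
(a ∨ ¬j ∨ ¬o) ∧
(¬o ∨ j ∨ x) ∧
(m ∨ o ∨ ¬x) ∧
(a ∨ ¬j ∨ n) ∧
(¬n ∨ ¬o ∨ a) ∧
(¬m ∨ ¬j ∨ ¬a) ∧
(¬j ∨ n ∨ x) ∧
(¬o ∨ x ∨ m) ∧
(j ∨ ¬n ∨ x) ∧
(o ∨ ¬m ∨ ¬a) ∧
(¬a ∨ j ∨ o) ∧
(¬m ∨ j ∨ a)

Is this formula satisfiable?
Yes

Yes, the formula is satisfiable.

One satisfying assignment is: j=True, n=True, a=False, m=False, o=False, x=False

Verification: With this assignment, all 21 clauses evaluate to true.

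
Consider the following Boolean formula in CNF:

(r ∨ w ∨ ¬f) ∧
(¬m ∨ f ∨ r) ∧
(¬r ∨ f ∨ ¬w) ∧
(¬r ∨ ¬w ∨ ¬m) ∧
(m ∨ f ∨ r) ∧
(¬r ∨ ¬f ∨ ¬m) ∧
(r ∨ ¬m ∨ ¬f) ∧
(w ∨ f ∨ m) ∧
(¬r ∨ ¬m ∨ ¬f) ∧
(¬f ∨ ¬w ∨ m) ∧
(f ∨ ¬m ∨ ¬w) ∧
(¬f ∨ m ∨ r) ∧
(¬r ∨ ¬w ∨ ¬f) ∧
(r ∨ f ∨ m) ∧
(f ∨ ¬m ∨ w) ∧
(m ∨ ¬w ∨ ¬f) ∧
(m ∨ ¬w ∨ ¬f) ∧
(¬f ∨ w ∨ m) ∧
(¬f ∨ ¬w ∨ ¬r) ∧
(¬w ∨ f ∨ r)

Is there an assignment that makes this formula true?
No

No, the formula is not satisfiable.

No assignment of truth values to the variables can make all 20 clauses true simultaneously.

The formula is UNSAT (unsatisfiable).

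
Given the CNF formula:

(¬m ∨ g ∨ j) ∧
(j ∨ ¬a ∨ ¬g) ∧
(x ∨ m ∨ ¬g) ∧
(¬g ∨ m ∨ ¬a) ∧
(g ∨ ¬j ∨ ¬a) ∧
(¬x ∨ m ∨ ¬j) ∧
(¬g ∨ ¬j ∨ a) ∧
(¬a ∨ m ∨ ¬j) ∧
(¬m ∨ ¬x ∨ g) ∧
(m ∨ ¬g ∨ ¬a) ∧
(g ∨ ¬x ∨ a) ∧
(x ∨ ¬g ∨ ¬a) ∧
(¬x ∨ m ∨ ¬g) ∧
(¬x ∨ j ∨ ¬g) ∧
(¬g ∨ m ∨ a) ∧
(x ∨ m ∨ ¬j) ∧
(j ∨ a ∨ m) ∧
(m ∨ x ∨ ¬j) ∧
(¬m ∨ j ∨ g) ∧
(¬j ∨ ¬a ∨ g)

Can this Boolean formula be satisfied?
Yes

Yes, the formula is satisfiable.

One satisfying assignment is: g=False, j=True, m=True, a=False, x=False

Verification: With this assignment, all 20 clauses evaluate to true.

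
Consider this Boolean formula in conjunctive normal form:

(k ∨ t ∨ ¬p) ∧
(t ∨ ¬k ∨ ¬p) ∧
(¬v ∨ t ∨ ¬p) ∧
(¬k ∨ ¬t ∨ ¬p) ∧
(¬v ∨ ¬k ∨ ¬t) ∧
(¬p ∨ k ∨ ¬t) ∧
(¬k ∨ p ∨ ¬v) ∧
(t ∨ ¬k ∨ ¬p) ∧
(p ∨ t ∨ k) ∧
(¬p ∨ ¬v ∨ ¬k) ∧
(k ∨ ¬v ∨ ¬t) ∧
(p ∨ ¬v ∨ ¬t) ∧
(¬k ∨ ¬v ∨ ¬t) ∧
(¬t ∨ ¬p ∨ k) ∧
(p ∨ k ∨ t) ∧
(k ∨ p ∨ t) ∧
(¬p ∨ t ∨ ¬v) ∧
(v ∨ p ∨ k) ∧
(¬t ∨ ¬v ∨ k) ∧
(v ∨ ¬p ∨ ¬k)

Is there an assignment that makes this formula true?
Yes

Yes, the formula is satisfiable.

One satisfying assignment is: k=True, p=False, t=False, v=False

Verification: With this assignment, all 20 clauses evaluate to true.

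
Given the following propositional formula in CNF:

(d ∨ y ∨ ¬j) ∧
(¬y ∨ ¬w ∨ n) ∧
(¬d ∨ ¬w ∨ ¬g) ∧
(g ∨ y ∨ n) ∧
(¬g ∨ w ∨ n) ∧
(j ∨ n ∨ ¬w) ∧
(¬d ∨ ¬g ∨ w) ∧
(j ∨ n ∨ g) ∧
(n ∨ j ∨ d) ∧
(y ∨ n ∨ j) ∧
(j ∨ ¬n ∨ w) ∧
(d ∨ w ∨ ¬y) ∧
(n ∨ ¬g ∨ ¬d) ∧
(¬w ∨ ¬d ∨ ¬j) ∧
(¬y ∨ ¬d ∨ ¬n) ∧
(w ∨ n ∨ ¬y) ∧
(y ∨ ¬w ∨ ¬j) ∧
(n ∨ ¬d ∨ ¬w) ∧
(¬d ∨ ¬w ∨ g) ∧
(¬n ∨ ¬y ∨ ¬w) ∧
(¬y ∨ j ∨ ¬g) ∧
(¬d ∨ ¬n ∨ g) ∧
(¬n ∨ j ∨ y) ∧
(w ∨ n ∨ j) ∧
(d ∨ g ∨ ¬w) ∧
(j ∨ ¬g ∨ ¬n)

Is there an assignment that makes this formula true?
No

No, the formula is not satisfiable.

No assignment of truth values to the variables can make all 26 clauses true simultaneously.

The formula is UNSAT (unsatisfiable).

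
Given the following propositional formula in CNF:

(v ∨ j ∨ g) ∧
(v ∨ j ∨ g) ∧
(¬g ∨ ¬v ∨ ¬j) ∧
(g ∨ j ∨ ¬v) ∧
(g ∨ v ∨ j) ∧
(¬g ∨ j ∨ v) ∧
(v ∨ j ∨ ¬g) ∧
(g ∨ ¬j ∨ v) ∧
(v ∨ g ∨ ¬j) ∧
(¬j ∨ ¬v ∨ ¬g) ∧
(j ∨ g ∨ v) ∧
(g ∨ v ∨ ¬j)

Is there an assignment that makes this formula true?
Yes

Yes, the formula is satisfiable.

One satisfying assignment is: v=False, g=True, j=True

Verification: With this assignment, all 12 clauses evaluate to true.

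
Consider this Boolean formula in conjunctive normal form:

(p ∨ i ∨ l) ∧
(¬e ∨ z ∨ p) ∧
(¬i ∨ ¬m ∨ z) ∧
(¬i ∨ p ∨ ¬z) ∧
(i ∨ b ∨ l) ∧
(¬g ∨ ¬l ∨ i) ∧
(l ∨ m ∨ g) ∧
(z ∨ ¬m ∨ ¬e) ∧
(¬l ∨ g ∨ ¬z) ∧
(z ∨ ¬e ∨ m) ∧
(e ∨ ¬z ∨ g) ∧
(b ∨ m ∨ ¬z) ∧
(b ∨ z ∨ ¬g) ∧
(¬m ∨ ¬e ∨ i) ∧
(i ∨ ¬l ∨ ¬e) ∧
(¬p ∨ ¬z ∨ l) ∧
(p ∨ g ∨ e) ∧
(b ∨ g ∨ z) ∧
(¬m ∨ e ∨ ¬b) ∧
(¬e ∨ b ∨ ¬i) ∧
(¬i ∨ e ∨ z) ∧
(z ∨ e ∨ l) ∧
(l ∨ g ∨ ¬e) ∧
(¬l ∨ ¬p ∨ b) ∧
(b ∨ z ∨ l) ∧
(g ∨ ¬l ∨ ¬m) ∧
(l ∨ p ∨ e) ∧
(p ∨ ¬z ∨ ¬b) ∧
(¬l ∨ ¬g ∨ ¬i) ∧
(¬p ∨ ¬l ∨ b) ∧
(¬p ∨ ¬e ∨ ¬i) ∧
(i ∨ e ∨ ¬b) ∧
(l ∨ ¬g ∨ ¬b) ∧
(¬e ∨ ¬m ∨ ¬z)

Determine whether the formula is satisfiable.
No

No, the formula is not satisfiable.

No assignment of truth values to the variables can make all 34 clauses true simultaneously.

The formula is UNSAT (unsatisfiable).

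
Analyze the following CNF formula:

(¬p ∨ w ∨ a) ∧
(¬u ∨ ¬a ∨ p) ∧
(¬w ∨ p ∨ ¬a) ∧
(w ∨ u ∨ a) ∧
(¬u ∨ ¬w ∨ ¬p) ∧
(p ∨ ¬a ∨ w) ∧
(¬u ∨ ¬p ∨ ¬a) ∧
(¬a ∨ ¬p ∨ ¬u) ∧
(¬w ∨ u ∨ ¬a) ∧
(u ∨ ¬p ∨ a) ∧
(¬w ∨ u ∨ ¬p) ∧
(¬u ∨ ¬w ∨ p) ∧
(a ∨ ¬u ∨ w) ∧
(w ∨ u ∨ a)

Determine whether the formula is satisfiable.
Yes

Yes, the formula is satisfiable.

One satisfying assignment is: p=False, a=False, w=True, u=False

Verification: With this assignment, all 14 clauses evaluate to true.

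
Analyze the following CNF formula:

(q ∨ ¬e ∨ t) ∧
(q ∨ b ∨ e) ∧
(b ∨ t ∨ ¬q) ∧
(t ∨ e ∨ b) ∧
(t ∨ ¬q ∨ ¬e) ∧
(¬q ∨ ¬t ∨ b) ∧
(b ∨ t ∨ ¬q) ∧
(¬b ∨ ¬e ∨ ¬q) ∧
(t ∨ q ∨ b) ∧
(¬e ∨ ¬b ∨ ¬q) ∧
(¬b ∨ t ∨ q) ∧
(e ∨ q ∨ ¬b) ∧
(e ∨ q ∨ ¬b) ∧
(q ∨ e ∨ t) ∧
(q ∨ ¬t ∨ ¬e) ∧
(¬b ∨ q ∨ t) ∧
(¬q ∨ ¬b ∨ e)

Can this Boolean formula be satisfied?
No

No, the formula is not satisfiable.

No assignment of truth values to the variables can make all 17 clauses true simultaneously.

The formula is UNSAT (unsatisfiable).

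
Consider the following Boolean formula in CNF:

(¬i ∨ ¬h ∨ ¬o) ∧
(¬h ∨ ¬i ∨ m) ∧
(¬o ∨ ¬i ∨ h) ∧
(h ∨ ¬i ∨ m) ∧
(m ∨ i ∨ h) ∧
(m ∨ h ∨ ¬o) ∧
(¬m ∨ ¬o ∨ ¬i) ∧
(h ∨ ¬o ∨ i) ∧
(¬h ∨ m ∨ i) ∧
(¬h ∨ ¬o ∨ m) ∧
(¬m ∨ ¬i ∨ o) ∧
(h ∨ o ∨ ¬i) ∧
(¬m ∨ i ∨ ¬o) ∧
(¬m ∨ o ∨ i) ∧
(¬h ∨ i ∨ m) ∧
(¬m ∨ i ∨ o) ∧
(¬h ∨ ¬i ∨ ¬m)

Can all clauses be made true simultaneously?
No

No, the formula is not satisfiable.

No assignment of truth values to the variables can make all 17 clauses true simultaneously.

The formula is UNSAT (unsatisfiable).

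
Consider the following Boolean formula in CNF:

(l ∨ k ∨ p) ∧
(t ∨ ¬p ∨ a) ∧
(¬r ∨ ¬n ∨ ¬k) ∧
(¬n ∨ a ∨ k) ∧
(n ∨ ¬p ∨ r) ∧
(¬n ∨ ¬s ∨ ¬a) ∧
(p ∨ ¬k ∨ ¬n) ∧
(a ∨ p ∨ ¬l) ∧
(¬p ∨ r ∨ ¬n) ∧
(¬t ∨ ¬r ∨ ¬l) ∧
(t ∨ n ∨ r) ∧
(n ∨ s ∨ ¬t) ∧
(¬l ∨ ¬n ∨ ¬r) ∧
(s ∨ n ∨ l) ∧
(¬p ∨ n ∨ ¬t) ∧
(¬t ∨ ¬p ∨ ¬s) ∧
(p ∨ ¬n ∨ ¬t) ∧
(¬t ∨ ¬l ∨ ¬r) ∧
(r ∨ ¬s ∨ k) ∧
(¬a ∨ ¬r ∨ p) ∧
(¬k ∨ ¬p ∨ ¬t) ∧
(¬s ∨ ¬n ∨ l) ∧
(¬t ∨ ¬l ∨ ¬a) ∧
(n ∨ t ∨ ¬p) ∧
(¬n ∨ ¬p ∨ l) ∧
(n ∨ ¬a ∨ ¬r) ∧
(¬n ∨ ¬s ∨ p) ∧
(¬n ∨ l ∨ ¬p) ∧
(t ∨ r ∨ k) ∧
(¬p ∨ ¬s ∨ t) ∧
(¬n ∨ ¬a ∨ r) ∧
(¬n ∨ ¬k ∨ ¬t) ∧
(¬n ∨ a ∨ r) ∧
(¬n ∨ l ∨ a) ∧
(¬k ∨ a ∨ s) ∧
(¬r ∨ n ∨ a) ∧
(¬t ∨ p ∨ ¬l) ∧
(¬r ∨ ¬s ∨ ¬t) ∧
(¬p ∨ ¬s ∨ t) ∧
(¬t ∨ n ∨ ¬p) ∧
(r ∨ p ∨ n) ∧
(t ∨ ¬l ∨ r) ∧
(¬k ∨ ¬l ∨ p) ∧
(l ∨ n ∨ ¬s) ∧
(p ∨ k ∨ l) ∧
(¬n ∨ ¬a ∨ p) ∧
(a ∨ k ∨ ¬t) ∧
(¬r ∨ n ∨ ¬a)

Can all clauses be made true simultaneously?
No

No, the formula is not satisfiable.

No assignment of truth values to the variables can make all 48 clauses true simultaneously.

The formula is UNSAT (unsatisfiable).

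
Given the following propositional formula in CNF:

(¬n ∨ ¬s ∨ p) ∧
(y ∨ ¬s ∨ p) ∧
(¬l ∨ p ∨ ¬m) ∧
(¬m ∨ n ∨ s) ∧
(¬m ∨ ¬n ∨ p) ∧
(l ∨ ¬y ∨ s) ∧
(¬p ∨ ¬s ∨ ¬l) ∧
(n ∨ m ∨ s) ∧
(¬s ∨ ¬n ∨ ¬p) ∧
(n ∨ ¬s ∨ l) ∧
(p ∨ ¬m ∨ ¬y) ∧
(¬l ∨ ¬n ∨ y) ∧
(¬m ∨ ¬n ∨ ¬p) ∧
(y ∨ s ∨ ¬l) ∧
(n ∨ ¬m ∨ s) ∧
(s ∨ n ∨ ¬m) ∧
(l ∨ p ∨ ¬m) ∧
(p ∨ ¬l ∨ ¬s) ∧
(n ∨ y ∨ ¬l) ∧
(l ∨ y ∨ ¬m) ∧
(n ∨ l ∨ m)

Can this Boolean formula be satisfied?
Yes

Yes, the formula is satisfiable.

One satisfying assignment is: y=False, s=False, n=True, p=False, l=False, m=False

Verification: With this assignment, all 21 clauses evaluate to true.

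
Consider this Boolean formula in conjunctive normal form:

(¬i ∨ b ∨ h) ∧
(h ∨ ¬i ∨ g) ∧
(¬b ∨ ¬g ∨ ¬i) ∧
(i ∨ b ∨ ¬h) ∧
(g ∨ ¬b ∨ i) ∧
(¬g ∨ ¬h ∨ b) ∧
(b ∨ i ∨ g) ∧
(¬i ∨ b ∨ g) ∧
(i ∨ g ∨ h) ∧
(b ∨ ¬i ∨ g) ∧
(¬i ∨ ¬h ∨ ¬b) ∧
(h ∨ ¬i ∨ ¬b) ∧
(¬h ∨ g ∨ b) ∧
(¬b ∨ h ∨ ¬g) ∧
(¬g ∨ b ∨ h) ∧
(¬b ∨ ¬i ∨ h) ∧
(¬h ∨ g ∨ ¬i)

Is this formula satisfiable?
Yes

Yes, the formula is satisfiable.

One satisfying assignment is: h=True, i=False, b=True, g=True

Verification: With this assignment, all 17 clauses evaluate to true.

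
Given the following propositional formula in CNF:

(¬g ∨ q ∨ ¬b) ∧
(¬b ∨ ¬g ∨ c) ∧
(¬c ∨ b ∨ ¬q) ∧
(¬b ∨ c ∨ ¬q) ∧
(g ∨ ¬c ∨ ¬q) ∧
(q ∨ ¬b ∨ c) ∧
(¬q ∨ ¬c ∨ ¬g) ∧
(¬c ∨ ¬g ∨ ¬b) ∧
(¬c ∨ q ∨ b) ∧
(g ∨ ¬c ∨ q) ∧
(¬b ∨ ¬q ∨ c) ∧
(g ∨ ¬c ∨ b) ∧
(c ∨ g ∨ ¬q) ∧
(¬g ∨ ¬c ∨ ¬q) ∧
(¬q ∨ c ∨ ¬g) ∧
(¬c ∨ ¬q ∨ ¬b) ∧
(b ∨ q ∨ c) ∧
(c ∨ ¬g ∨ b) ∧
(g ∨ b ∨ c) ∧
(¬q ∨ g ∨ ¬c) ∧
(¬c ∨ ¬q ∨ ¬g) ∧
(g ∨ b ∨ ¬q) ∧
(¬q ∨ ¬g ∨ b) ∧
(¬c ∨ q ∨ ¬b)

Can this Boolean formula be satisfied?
No

No, the formula is not satisfiable.

No assignment of truth values to the variables can make all 24 clauses true simultaneously.

The formula is UNSAT (unsatisfiable).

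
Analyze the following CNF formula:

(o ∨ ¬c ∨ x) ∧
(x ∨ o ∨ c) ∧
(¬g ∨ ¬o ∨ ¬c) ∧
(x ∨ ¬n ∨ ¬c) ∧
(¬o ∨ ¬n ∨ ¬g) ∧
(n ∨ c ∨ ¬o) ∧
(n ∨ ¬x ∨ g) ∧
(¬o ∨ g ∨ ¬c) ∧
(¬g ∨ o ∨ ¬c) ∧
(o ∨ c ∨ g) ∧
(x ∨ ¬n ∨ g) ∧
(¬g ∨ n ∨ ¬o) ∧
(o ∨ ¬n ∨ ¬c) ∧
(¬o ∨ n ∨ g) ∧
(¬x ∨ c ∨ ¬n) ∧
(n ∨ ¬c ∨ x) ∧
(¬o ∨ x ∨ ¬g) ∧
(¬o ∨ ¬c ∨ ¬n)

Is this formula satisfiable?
Yes

Yes, the formula is satisfiable.

One satisfying assignment is: x=True, c=False, g=True, n=False, o=False

Verification: With this assignment, all 18 clauses evaluate to true.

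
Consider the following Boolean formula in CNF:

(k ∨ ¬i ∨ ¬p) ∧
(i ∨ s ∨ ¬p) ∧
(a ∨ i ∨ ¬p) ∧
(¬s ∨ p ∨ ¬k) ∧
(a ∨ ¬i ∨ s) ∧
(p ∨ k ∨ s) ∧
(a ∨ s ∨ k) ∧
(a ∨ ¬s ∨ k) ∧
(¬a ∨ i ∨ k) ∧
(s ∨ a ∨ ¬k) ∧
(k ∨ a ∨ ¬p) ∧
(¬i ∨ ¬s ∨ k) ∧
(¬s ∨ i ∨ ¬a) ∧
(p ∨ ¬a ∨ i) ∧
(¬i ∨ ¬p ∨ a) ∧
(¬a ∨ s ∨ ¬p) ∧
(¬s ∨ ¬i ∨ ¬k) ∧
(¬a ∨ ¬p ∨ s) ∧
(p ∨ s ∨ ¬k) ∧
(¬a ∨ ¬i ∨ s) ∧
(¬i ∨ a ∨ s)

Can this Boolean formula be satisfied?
No

No, the formula is not satisfiable.

No assignment of truth values to the variables can make all 21 clauses true simultaneously.

The formula is UNSAT (unsatisfiable).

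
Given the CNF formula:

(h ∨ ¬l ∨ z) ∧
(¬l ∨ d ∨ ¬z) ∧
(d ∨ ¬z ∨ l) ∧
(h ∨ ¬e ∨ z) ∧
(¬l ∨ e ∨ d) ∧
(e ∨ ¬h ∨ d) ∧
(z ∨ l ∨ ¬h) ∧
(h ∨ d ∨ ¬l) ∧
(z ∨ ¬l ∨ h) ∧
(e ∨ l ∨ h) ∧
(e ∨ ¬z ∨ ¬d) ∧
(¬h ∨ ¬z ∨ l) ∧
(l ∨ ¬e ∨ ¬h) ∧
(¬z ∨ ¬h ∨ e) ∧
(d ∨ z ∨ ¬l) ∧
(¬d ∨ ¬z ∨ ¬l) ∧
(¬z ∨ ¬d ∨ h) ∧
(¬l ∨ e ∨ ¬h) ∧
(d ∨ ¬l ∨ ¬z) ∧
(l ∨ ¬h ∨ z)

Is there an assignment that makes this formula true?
Yes

Yes, the formula is satisfiable.

One satisfying assignment is: e=True, d=True, l=True, z=False, h=True

Verification: With this assignment, all 20 clauses evaluate to true.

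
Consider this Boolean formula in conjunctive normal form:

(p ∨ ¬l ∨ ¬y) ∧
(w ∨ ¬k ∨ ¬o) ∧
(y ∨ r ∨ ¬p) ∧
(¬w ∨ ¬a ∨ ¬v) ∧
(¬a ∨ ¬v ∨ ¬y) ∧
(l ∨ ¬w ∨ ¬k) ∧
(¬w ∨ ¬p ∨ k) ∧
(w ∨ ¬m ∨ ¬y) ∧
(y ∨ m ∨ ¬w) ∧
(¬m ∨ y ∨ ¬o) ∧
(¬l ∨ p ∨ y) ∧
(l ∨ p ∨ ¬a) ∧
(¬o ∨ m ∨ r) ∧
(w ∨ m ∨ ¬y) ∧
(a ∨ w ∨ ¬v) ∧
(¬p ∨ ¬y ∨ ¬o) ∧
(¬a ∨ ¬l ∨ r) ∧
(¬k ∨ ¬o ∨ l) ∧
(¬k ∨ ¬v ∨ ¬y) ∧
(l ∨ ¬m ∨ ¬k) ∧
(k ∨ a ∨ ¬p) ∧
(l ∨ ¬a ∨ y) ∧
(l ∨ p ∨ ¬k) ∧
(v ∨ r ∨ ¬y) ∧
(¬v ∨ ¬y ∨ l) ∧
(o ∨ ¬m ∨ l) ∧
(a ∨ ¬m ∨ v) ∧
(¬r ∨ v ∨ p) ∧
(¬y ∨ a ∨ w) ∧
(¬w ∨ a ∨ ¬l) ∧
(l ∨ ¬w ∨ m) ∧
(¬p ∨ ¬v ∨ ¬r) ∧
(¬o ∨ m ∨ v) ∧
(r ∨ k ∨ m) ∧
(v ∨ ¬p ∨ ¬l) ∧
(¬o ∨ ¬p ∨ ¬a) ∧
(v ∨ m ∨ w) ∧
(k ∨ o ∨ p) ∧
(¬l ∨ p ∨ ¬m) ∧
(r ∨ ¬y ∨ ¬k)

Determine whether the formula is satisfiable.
No

No, the formula is not satisfiable.

No assignment of truth values to the variables can make all 40 clauses true simultaneously.

The formula is UNSAT (unsatisfiable).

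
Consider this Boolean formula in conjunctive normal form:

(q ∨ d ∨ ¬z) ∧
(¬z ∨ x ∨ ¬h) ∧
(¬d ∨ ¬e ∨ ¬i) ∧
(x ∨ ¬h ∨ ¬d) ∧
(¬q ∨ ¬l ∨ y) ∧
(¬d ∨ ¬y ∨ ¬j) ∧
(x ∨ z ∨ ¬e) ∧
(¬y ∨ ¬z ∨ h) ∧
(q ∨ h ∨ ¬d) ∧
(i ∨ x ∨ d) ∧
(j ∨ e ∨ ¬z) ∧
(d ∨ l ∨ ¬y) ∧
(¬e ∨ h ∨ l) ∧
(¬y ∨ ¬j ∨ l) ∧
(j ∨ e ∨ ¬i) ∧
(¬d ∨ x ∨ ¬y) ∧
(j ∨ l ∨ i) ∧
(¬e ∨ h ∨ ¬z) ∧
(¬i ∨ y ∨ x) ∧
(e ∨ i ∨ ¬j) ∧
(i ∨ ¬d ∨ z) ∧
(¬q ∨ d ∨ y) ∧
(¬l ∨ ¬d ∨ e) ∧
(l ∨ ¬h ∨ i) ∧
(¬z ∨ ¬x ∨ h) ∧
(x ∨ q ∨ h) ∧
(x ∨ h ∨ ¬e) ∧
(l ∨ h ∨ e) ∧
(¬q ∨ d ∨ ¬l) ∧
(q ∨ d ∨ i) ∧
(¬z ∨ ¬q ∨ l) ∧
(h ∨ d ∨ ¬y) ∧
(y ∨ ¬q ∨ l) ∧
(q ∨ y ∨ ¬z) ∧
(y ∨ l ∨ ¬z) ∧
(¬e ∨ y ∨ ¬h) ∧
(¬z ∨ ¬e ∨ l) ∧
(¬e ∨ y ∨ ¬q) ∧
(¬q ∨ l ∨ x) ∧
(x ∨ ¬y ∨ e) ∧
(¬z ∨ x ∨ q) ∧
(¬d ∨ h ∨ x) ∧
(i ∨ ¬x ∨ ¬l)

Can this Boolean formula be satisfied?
Yes

Yes, the formula is satisfiable.

One satisfying assignment is: e=True, z=False, l=True, i=True, x=True, y=False, q=False, d=False, j=False, h=False

Verification: With this assignment, all 43 clauses evaluate to true.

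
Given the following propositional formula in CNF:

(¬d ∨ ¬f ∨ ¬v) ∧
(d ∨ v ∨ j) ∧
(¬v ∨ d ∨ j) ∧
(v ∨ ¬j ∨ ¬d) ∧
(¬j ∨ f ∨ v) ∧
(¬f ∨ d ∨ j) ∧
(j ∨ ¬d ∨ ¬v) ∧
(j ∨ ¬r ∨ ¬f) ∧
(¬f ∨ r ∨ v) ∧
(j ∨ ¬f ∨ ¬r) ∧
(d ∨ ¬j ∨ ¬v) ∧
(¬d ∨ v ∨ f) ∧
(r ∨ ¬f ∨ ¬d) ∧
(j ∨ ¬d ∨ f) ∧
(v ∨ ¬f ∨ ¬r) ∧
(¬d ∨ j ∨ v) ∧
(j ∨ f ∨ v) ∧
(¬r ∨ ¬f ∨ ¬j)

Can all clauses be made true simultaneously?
Yes

Yes, the formula is satisfiable.

One satisfying assignment is: v=True, d=True, r=False, f=False, j=True

Verification: With this assignment, all 18 clauses evaluate to true.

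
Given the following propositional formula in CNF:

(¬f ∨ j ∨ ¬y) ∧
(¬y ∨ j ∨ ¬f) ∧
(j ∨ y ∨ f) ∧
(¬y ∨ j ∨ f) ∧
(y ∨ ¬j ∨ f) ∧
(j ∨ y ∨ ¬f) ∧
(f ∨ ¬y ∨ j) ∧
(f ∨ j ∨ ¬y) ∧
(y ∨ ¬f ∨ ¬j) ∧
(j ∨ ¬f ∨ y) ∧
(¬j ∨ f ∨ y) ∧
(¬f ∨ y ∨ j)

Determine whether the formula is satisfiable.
Yes

Yes, the formula is satisfiable.

One satisfying assignment is: j=True, y=True, f=True

Verification: With this assignment, all 12 clauses evaluate to true.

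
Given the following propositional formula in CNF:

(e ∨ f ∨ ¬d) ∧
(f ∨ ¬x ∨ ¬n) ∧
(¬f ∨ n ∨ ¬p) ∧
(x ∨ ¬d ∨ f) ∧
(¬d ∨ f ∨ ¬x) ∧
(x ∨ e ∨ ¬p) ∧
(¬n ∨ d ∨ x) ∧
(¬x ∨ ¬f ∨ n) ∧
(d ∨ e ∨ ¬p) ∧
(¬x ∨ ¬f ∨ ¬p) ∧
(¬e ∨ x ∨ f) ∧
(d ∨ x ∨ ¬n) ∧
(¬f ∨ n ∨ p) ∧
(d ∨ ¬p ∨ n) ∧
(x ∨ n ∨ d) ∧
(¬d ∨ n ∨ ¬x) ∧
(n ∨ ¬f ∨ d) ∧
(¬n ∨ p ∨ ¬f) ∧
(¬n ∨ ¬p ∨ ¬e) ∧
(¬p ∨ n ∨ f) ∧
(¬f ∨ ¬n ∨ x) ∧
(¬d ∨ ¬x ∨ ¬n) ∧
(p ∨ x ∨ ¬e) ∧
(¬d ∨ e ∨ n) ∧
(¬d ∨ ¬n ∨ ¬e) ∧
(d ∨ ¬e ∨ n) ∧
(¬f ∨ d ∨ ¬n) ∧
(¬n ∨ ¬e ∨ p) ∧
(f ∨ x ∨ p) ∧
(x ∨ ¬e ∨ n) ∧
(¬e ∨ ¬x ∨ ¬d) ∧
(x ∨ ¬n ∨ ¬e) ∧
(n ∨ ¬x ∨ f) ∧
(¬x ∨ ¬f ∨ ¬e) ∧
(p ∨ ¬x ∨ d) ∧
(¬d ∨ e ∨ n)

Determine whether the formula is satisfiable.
No

No, the formula is not satisfiable.

No assignment of truth values to the variables can make all 36 clauses true simultaneously.

The formula is UNSAT (unsatisfiable).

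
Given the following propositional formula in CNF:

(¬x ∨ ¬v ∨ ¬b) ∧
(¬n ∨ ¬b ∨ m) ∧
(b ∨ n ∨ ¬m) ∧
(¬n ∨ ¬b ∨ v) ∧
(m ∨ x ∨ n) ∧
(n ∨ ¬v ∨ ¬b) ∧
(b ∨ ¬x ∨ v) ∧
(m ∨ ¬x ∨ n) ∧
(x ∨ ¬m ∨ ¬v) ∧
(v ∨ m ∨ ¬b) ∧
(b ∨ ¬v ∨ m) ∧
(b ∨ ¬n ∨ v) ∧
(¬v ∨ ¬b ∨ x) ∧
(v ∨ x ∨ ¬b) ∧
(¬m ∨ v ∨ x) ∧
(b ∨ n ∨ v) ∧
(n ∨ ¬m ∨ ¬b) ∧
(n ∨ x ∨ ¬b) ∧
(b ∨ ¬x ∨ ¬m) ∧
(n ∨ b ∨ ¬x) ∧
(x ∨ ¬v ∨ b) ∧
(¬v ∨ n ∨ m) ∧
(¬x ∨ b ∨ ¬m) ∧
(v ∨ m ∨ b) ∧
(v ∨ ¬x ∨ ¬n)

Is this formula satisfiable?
No

No, the formula is not satisfiable.

No assignment of truth values to the variables can make all 25 clauses true simultaneously.

The formula is UNSAT (unsatisfiable).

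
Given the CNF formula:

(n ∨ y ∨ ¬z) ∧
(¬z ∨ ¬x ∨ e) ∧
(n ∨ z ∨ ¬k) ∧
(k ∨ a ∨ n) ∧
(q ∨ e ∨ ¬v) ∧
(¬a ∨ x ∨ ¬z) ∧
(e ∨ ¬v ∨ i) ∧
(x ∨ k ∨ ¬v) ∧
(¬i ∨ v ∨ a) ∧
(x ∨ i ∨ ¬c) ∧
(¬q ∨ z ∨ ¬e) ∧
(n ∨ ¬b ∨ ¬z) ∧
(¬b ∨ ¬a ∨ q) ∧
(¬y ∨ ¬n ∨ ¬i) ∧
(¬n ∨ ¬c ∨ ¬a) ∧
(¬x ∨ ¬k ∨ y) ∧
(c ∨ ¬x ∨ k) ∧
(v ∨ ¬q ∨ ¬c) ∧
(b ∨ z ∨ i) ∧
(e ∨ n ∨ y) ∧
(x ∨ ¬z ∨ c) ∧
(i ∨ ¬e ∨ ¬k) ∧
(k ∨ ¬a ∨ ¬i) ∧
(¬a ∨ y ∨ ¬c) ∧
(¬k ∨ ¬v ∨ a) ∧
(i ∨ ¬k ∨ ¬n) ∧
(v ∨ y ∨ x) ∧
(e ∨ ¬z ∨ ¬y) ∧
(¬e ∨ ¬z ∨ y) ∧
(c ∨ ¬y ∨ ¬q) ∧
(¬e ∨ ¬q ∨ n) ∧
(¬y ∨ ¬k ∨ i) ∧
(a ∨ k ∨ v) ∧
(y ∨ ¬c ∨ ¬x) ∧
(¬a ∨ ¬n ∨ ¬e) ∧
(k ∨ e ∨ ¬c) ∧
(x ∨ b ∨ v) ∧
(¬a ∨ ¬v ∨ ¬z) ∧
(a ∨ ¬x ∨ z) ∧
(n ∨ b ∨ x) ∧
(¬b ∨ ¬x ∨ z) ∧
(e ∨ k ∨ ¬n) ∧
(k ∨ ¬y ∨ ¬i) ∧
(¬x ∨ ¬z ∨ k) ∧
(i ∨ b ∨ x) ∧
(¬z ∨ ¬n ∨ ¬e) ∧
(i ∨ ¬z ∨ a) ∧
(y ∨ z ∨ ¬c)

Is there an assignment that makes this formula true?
Yes

Yes, the formula is satisfiable.

One satisfying assignment is: b=False, c=False, k=True, e=False, y=False, v=True, z=False, a=True, q=True, x=False, i=True, n=True

Verification: With this assignment, all 48 clauses evaluate to true.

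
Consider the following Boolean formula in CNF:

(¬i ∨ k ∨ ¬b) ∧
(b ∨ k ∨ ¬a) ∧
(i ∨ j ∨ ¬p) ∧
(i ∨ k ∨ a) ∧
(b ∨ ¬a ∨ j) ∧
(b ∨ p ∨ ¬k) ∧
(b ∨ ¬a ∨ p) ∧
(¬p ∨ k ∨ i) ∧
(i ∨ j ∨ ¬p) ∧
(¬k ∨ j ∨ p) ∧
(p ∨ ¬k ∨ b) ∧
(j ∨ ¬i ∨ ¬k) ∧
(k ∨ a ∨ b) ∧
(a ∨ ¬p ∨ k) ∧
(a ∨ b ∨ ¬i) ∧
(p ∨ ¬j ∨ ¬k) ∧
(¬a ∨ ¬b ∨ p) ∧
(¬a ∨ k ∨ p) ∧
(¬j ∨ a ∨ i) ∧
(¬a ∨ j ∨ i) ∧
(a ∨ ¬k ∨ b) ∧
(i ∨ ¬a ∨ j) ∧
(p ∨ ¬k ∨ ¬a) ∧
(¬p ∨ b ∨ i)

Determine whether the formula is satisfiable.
Yes

Yes, the formula is satisfiable.

One satisfying assignment is: p=True, j=True, i=True, a=True, k=True, b=False

Verification: With this assignment, all 24 clauses evaluate to true.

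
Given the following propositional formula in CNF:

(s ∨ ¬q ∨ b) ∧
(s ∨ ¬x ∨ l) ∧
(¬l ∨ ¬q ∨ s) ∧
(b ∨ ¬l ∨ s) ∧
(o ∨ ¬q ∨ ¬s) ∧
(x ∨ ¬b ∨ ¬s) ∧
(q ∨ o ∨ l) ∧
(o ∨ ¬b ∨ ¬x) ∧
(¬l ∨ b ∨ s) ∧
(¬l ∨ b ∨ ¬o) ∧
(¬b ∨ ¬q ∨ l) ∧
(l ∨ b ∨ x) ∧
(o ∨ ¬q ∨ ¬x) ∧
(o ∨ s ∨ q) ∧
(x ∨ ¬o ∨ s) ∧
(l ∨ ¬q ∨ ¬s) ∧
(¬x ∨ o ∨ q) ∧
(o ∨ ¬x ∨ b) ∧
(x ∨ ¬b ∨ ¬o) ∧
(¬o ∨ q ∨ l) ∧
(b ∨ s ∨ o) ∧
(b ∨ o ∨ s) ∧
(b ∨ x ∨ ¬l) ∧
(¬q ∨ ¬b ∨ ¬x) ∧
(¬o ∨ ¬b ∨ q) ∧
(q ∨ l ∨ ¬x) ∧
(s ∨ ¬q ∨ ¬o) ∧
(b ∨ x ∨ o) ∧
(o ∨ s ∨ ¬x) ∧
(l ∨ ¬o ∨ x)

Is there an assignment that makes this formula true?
No

No, the formula is not satisfiable.

No assignment of truth values to the variables can make all 30 clauses true simultaneously.

The formula is UNSAT (unsatisfiable).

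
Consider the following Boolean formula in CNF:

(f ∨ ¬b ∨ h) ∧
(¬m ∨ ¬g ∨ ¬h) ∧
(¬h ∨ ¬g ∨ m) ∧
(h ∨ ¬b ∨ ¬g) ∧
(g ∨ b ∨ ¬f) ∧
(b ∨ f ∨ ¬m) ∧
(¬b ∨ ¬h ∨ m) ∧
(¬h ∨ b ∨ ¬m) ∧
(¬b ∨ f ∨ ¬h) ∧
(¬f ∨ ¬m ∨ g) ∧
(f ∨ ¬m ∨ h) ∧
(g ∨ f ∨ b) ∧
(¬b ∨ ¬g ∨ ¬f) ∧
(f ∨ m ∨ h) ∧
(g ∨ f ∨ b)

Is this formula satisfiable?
Yes

Yes, the formula is satisfiable.

One satisfying assignment is: m=True, h=False, b=False, g=True, f=True

Verification: With this assignment, all 15 clauses evaluate to true.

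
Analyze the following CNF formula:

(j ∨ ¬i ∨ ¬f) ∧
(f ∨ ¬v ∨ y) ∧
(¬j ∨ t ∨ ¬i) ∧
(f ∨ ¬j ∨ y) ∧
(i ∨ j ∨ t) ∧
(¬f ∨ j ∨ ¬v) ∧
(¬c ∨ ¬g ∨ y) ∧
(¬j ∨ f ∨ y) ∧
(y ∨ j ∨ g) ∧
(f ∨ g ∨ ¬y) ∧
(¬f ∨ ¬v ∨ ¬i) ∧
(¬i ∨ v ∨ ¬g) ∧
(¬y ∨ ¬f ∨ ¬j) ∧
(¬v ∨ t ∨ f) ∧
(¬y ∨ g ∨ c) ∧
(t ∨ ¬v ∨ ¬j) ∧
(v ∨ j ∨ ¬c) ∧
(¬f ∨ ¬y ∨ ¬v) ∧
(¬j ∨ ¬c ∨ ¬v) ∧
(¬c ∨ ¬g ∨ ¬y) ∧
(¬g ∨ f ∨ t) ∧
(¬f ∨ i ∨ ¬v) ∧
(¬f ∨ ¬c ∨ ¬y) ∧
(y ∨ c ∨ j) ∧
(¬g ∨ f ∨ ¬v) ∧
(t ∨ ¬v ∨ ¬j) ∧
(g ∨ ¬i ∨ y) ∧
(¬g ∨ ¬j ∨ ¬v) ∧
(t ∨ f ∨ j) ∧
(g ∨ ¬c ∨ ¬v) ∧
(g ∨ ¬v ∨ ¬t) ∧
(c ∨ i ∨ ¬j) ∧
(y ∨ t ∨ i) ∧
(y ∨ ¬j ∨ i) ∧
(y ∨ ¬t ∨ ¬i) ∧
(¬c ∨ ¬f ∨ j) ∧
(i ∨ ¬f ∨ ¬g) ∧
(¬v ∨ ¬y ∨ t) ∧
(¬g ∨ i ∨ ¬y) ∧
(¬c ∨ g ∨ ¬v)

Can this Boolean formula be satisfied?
No

No, the formula is not satisfiable.

No assignment of truth values to the variables can make all 40 clauses true simultaneously.

The formula is UNSAT (unsatisfiable).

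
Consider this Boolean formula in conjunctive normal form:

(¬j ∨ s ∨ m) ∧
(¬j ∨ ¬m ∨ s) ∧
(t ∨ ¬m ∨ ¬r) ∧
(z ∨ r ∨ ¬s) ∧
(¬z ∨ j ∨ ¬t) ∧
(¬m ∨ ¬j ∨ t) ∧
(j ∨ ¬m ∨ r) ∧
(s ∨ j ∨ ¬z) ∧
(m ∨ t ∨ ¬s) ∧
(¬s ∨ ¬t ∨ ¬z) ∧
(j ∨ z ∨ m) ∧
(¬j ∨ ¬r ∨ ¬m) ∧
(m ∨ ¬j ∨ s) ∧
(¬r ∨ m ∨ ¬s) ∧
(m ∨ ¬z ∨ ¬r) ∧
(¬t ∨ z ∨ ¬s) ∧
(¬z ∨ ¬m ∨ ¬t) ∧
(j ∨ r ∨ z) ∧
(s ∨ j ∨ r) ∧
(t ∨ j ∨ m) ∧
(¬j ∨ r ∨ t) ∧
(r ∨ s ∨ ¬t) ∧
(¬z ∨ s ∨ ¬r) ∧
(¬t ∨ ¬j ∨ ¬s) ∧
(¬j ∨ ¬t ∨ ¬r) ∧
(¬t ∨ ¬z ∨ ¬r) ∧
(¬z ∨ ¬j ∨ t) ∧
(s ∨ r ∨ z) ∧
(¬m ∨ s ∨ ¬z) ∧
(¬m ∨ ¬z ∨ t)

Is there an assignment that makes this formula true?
Yes

Yes, the formula is satisfiable.

One satisfying assignment is: m=True, j=False, t=True, z=False, r=True, s=False

Verification: With this assignment, all 30 clauses evaluate to true.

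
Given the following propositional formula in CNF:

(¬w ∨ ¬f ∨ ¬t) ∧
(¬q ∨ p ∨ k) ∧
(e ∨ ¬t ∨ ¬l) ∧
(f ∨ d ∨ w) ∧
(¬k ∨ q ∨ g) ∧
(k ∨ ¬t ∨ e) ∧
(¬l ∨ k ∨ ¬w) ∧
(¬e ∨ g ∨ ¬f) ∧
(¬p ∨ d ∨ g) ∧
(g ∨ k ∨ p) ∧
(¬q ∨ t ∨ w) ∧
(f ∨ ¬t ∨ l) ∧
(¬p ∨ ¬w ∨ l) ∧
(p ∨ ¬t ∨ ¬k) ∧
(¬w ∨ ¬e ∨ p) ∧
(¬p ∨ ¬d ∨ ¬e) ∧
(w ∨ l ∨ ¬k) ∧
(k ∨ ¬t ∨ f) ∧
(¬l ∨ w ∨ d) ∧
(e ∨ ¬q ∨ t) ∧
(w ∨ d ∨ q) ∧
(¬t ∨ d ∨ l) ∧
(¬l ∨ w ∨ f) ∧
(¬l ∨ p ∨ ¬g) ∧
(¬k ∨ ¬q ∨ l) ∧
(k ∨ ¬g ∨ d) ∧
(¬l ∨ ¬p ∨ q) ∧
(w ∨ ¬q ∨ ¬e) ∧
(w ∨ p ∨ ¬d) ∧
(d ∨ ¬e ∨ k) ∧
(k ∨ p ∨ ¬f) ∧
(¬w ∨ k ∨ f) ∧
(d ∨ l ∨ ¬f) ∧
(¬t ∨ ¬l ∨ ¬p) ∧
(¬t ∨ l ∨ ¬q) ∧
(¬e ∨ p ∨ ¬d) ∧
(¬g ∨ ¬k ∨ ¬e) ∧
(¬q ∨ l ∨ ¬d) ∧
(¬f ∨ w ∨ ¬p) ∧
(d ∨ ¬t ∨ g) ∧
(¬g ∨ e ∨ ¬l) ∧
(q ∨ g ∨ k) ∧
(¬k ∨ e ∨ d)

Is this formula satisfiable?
Yes

Yes, the formula is satisfiable.

One satisfying assignment is: f=False, q=False, t=False, w=False, k=False, e=False, d=True, l=False, p=True, g=True

Verification: With this assignment, all 43 clauses evaluate to true.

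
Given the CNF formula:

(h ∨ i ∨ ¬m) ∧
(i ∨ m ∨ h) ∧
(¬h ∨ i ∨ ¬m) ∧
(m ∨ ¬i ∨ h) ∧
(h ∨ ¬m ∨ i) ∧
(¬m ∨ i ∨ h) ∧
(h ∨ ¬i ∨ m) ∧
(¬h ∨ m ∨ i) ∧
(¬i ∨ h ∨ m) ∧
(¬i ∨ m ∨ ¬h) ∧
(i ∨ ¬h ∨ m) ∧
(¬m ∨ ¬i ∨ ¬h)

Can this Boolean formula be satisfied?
Yes

Yes, the formula is satisfiable.

One satisfying assignment is: m=True, i=True, h=False

Verification: With this assignment, all 12 clauses evaluate to true.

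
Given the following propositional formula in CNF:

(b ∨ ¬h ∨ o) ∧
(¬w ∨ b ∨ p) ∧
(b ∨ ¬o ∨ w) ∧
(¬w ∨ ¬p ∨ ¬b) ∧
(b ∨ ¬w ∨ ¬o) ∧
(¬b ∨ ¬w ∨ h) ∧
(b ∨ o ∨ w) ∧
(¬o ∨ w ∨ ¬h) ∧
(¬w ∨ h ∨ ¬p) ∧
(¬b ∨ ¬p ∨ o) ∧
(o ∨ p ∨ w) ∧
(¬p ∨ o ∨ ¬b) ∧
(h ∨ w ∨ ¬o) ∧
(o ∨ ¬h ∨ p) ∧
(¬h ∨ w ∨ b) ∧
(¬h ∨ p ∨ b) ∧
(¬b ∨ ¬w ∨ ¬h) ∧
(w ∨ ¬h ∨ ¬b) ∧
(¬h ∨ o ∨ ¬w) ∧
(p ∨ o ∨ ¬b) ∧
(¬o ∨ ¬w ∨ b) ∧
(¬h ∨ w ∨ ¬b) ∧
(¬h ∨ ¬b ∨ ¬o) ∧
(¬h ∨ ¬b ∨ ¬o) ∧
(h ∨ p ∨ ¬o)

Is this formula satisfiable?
No

No, the formula is not satisfiable.

No assignment of truth values to the variables can make all 25 clauses true simultaneously.

The formula is UNSAT (unsatisfiable).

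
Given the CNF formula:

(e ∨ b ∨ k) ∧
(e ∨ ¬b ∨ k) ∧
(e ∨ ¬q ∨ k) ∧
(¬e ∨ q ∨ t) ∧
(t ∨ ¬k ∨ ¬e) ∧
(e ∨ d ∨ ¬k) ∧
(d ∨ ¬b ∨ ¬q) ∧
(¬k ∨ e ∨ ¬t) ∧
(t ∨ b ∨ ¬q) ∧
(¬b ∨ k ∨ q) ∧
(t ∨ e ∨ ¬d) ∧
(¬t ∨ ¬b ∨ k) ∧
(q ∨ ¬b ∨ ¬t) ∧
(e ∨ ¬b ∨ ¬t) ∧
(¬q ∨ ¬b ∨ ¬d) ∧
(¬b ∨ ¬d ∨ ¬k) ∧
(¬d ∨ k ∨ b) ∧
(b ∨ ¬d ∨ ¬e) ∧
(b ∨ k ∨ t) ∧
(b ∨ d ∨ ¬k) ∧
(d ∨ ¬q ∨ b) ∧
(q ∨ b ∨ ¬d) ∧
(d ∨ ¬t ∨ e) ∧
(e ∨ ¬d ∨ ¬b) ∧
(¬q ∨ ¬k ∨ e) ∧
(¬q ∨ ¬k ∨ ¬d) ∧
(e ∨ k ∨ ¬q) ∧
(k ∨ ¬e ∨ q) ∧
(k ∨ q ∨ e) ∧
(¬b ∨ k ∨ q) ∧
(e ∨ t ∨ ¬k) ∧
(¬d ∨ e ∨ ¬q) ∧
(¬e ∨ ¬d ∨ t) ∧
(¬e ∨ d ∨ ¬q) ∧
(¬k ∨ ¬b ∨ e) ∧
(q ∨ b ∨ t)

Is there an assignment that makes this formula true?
No

No, the formula is not satisfiable.

No assignment of truth values to the variables can make all 36 clauses true simultaneously.

The formula is UNSAT (unsatisfiable).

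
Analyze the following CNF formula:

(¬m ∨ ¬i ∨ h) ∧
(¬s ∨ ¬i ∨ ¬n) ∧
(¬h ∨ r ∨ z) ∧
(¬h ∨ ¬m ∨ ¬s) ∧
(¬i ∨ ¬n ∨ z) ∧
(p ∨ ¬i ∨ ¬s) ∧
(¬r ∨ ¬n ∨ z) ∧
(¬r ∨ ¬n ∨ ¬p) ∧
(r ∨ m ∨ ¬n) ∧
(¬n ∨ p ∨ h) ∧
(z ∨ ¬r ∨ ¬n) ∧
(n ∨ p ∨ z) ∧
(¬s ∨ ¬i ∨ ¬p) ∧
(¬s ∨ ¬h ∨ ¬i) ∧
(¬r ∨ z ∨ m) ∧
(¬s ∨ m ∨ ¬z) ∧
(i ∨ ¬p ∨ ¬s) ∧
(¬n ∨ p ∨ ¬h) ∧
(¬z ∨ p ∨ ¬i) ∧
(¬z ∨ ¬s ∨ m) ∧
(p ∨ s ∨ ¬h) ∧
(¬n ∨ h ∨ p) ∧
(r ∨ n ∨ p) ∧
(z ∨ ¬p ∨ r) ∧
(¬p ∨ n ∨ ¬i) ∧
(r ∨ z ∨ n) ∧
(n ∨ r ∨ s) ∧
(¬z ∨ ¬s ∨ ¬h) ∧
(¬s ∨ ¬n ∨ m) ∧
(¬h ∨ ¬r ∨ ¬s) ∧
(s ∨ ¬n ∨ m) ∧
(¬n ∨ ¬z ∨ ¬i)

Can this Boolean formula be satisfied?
Yes

Yes, the formula is satisfiable.

One satisfying assignment is: s=False, p=True, z=False, r=True, h=True, m=True, i=False, n=False

Verification: With this assignment, all 32 clauses evaluate to true.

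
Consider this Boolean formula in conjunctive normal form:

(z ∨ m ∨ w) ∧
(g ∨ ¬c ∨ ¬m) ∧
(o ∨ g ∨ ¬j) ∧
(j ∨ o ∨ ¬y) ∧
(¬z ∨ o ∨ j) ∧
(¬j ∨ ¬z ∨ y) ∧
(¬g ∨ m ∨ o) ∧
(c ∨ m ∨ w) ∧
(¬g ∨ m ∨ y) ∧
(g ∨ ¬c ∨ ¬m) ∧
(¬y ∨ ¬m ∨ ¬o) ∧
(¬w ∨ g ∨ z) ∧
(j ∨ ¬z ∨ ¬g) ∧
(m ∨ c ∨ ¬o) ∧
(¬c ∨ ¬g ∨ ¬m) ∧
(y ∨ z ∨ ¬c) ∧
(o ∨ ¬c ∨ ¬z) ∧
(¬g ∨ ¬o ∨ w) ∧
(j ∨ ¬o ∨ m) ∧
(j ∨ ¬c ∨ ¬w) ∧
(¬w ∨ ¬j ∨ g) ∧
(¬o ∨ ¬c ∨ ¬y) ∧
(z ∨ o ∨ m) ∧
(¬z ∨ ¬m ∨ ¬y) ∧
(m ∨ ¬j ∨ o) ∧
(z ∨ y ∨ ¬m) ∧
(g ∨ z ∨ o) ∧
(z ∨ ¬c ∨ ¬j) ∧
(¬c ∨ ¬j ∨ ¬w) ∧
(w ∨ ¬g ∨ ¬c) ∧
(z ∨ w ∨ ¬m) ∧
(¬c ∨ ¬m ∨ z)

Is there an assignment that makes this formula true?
Yes

Yes, the formula is satisfiable.

One satisfying assignment is: o=False, g=True, y=True, w=True, z=False, j=True, m=True, c=False

Verification: With this assignment, all 32 clauses evaluate to true.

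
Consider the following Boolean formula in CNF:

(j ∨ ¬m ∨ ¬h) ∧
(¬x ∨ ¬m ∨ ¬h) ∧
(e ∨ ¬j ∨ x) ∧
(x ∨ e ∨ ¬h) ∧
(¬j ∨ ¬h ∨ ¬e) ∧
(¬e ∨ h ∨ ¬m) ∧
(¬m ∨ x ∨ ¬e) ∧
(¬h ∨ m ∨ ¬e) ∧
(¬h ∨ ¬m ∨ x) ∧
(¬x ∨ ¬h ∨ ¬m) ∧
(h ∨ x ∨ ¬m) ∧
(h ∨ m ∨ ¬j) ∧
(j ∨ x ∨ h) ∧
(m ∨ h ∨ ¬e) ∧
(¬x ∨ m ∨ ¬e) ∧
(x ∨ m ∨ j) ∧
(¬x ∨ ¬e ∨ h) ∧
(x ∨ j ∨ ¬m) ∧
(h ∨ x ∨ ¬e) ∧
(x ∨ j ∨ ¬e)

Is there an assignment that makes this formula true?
Yes

Yes, the formula is satisfiable.

One satisfying assignment is: h=False, m=False, e=False, j=False, x=True

Verification: With this assignment, all 20 clauses evaluate to true.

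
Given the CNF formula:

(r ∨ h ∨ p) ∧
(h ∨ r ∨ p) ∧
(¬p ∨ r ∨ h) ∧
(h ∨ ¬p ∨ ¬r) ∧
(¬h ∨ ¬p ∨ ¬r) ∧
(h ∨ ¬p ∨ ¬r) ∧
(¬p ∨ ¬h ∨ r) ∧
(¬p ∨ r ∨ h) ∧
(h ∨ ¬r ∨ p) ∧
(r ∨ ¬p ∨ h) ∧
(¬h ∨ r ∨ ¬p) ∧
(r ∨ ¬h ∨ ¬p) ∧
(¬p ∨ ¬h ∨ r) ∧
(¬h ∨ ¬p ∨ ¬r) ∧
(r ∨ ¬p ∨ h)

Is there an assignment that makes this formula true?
Yes

Yes, the formula is satisfiable.

One satisfying assignment is: p=False, r=False, h=True

Verification: With this assignment, all 15 clauses evaluate to true.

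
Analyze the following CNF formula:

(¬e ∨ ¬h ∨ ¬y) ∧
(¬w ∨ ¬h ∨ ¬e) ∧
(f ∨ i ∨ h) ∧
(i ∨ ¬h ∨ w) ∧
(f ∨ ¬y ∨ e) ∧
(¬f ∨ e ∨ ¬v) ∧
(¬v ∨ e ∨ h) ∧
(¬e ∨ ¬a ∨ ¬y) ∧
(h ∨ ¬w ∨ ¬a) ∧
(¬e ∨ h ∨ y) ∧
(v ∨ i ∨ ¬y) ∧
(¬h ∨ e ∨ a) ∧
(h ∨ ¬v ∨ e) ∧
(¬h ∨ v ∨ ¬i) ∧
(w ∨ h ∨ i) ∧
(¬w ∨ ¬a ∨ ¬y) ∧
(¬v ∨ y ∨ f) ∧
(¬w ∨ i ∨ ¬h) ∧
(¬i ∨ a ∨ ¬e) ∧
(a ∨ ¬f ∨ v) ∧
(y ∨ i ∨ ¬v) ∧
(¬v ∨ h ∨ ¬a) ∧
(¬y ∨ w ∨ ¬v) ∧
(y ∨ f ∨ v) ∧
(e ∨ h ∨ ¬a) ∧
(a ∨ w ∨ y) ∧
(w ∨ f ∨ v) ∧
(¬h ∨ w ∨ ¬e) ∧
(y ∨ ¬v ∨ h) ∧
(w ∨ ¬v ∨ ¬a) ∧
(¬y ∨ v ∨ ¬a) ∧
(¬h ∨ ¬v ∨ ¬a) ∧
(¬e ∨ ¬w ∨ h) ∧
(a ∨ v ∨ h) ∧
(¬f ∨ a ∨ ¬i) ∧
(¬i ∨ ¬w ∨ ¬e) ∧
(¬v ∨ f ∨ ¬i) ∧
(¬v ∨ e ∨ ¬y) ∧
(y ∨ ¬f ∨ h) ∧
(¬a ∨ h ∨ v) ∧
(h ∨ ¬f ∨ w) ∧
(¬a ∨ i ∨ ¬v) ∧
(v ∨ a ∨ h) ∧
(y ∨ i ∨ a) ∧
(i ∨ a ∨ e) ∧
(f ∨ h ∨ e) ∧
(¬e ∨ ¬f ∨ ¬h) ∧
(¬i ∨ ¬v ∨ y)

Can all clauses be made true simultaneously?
No

No, the formula is not satisfiable.

No assignment of truth values to the variables can make all 48 clauses true simultaneously.

The formula is UNSAT (unsatisfiable).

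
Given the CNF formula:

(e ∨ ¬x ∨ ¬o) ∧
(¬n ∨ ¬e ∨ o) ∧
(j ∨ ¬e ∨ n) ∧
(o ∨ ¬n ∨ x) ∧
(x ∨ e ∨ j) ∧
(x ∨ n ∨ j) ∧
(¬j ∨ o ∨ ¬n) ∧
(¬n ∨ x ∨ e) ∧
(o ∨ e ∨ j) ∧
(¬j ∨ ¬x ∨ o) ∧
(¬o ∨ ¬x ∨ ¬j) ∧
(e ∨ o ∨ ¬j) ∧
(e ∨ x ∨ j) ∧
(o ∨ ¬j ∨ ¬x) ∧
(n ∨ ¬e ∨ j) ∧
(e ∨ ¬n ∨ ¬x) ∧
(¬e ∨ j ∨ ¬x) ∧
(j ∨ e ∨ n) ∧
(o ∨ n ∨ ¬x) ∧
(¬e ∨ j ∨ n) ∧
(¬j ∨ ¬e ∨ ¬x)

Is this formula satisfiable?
Yes

Yes, the formula is satisfiable.

One satisfying assignment is: e=True, x=False, n=True, j=False, o=True

Verification: With this assignment, all 21 clauses evaluate to true.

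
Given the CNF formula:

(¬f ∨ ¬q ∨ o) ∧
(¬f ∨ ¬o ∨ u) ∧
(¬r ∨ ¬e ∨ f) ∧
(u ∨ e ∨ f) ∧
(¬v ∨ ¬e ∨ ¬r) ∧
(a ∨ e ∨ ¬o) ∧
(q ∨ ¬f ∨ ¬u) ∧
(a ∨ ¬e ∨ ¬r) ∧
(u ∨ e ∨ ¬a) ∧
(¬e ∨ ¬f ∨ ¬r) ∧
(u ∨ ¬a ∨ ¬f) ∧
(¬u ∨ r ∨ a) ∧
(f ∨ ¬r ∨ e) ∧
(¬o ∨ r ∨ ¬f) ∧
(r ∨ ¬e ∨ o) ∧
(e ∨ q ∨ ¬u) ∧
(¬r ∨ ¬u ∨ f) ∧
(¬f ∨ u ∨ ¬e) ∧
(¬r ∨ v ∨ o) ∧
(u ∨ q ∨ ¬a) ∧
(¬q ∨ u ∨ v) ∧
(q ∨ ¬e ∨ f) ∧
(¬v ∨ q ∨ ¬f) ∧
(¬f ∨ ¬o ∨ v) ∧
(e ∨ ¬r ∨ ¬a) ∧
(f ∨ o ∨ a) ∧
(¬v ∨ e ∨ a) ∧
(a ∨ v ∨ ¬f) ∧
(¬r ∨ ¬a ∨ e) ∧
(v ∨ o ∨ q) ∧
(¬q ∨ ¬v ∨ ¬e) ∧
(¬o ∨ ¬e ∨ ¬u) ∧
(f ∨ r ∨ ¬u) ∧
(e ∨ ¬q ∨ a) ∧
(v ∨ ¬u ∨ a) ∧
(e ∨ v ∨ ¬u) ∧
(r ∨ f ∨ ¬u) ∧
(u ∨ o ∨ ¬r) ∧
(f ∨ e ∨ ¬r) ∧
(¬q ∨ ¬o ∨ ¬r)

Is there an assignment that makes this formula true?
No

No, the formula is not satisfiable.

No assignment of truth values to the variables can make all 40 clauses true simultaneously.

The formula is UNSAT (unsatisfiable).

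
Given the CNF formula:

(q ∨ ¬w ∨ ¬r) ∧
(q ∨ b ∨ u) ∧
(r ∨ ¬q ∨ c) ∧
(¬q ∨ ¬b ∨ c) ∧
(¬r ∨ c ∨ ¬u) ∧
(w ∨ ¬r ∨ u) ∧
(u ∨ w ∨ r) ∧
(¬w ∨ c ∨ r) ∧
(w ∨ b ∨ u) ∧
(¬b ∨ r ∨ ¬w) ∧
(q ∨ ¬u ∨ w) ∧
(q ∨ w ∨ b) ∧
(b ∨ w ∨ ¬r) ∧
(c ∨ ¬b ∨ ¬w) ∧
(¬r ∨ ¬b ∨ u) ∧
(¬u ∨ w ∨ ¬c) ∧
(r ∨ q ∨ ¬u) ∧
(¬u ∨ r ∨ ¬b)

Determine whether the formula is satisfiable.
Yes

Yes, the formula is satisfiable.

One satisfying assignment is: b=False, u=False, w=True, r=True, c=False, q=True

Verification: With this assignment, all 18 clauses evaluate to true.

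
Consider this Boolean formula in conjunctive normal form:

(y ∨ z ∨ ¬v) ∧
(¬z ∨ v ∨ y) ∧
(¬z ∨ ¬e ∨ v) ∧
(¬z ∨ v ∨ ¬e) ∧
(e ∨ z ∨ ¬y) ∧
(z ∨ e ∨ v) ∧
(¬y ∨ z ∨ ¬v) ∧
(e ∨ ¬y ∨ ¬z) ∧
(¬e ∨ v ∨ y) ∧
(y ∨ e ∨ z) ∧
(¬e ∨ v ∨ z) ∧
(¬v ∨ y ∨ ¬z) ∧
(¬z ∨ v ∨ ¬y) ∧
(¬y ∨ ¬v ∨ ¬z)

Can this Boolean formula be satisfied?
No

No, the formula is not satisfiable.

No assignment of truth values to the variables can make all 14 clauses true simultaneously.

The formula is UNSAT (unsatisfiable).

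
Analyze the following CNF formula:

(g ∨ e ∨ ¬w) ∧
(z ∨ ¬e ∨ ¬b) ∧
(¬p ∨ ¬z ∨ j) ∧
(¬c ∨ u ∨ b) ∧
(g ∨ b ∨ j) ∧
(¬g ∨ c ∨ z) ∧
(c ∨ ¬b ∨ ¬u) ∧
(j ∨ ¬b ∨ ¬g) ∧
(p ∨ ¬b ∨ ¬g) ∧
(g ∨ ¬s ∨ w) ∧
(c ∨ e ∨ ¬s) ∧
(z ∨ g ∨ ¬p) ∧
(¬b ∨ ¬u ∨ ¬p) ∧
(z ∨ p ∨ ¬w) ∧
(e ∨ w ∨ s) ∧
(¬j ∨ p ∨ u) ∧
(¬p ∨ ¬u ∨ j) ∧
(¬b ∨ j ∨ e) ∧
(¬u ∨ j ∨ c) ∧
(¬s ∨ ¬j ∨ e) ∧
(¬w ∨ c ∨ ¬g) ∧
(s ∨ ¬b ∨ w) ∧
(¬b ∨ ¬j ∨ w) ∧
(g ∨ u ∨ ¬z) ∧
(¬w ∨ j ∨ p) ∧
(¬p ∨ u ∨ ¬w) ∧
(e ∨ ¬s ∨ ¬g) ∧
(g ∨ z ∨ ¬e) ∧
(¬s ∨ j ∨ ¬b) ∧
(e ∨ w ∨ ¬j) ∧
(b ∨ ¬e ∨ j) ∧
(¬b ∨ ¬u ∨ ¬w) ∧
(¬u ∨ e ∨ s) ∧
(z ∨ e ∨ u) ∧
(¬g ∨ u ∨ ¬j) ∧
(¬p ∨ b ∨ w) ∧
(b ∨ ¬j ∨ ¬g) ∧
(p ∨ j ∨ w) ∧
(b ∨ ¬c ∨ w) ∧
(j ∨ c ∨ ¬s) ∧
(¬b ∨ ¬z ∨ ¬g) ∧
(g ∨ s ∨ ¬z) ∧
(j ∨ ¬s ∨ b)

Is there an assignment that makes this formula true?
Yes

Yes, the formula is satisfiable.

One satisfying assignment is: p=False, c=False, w=True, s=True, z=True, e=True, j=True, u=True, g=False, b=False

Verification: With this assignment, all 43 clauses evaluate to true.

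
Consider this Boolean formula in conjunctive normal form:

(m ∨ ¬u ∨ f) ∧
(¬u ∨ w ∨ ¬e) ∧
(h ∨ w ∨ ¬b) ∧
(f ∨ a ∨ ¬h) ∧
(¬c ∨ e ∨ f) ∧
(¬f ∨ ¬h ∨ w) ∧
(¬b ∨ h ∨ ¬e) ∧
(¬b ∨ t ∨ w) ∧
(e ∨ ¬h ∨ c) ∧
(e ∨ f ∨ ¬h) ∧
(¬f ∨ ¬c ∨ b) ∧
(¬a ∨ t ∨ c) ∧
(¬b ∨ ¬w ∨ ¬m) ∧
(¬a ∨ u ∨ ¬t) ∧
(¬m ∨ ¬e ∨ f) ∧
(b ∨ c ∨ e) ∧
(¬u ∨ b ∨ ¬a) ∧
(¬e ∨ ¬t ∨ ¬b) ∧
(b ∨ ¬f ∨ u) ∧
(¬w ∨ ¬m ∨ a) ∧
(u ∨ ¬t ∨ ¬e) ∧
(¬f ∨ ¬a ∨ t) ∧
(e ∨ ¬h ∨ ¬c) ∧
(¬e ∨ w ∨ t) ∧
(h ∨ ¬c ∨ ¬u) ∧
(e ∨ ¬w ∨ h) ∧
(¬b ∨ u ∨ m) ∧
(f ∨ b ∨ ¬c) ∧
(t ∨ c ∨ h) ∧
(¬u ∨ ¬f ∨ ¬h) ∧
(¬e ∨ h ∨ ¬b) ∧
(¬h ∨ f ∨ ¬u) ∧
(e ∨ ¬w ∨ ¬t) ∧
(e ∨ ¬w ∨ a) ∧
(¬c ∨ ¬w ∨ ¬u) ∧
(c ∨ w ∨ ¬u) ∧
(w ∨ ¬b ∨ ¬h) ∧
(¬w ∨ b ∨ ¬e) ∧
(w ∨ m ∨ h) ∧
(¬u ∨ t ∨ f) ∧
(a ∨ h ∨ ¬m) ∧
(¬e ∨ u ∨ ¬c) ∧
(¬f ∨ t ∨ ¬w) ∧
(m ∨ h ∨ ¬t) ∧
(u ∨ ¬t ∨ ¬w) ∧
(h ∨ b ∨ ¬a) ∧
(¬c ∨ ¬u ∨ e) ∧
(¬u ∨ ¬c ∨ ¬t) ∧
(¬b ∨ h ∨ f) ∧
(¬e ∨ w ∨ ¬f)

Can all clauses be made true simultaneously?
No

No, the formula is not satisfiable.

No assignment of truth values to the variables can make all 50 clauses true simultaneously.

The formula is UNSAT (unsatisfiable).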